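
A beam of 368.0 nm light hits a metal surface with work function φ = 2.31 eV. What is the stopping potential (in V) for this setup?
1.0591 V

The stopping potential V_s satisfies: eV_s = KE_max

First, find KE_max using Einstein's equation:
E_photon = hc/λ = 3.3691 eV
KE_max = E_photon - φ = 3.3691 - 2.31 = 1.0591 eV

Since eV_s = KE_max:
V_s = KE_max/e = 1.0591 V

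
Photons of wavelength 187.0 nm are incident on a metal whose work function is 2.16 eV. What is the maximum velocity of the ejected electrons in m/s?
1.2540e+06 m/s

First, find the maximum kinetic energy:
E_photon = hc/λ = 6.6302 eV
KE_max = E_photon - φ = 6.6302 - 2.16 = 4.4702 eV

Convert to Joules: KE_max = 4.4702 × 1.602×10⁻¹⁹ J = 7.1620e-19 J

Then use KE = ½mv² to find velocity:
v = √(2·KE/m) = √(2 × 7.1620e-19 J / 9.109e-31 kg)
v = 1.2540e+06 m/s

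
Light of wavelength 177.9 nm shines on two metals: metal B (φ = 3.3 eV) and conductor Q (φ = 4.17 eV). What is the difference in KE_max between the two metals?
0.8700 eV

Using KE_max = hc/λ - φ for each metal:

Photon energy: E = hc/λ = 6.9693 eV

For metal B (φ₁ = 3.3 eV):
KE₁ = E - φ₁ = 6.9693 - 3.3 = 3.6693 eV

For conductor Q (φ₂ = 4.17 eV):
KE₂ = E - φ₂ = 6.9693 - 4.17 = 2.7993 eV

Difference:
ΔKE = KE₁ - KE₂ = 3.6693 - 2.7993 = 0.8700 eV

Note: The difference equals the difference in work functions: 4.17 - 3.3 = 0.87 eV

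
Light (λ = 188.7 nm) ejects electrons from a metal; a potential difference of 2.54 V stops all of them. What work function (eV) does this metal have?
4.03 eV

The stopping potential gives the maximum kinetic energy: KE_max = eV_s = 2.54 eV

From Einstein's photoelectric equation: KE_max = hc/λ - φ
Rearranging: φ = hc/λ - KE_max

Calculate photon energy:
E_photon = hc/λ = (6.626×10⁻³⁴ J·s)(3×10⁸ m/s) / (188.7×10⁻⁹ m) = 6.5704 eV

Therefore:
φ = 6.5704 - 2.54 = 4.03 eV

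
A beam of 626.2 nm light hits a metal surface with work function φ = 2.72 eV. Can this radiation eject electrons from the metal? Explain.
No

For photoemission, the photon energy must exceed the work function.

Photon energy: E = hc/λ = 1.9799 eV
Work function: φ = 2.72 eV

Since E_photon (1.9799 eV) < φ (2.72 eV), photoemission will NOT occur.
The threshold wavelength is λ₀ = hc/φ = 455.8 nm.
Since 626.2 nm > 455.8 nm, the photons lack sufficient energy.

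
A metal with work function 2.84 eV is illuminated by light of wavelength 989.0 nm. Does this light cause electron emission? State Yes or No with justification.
No

For photoemission, the photon energy must exceed the work function.

Photon energy: E = hc/λ = 1.2536 eV
Work function: φ = 2.84 eV

Since E_photon (1.2536 eV) < φ (2.84 eV), photoemission will NOT occur.
The threshold wavelength is λ₀ = hc/φ = 436.6 nm.
Since 989.0 nm > 436.6 nm, the photons lack sufficient energy.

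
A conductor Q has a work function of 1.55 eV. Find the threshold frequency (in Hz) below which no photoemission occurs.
3.7479e+14 Hz

The threshold frequency is when the photon energy equals the work function:
hf₀ = φ

Solving for f₀:
f₀ = φ/h = (1.55 eV × 1.602×10⁻¹⁹ J/eV) / (6.626×10⁻³⁴ J·s)
f₀ = 3.7479e+14 Hz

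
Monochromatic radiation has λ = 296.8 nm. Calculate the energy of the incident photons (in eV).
4.1774 eV

Using E = hf = hc/λ:

E = hc/λ = (6.626×10⁻³⁴ J·s)(3×10⁸ m/s) / (296.8×10⁻⁹ m)
E = 4.1774 eV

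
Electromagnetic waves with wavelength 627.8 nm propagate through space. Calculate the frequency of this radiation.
4.7753e+14 Hz

Using the wave equation: c = fλ

Solving for frequency:
f = c/λ = (3×10⁸ m/s) / (627.8×10⁻⁹ m)
f = 4.7753e+14 Hz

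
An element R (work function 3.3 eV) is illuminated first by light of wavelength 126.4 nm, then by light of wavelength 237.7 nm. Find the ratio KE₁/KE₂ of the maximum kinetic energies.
3.3971

Using Einstein's equation: KE_max = hc/λ - φ

For λ₁ = 126.4 nm:
E₁ = hc/λ₁ = 9.8089 eV
KE₁ = E₁ - φ = 9.8089 - 3.3 = 6.5089 eV

For λ₂ = 237.7 nm:
E₂ = hc/λ₂ = 5.2160 eV
KE₂ = E₂ - φ = 5.2160 - 3.3 = 1.9160 eV

Ratio: KE₁/KE₂ = 6.5089/1.9160 = 3.3971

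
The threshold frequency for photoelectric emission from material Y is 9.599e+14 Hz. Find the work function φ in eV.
3.97 eV

At the threshold frequency, photon energy equals work function:
φ = hf₀

Calculating:
φ = (6.626×10⁻³⁴ J·s)(9.599e+14 Hz)
φ = 3.97 eV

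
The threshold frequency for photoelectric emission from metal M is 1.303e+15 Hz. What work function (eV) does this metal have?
5.39 eV

At the threshold frequency, photon energy equals work function:
φ = hf₀

Calculating:
φ = (6.626×10⁻³⁴ J·s)(1.303e+15 Hz)
φ = 5.39 eV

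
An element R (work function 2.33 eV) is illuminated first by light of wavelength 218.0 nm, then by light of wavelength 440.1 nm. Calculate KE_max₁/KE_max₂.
6.8914

Using Einstein's equation: KE_max = hc/λ - φ

For λ₁ = 218.0 nm:
E₁ = hc/λ₁ = 5.6873 eV
KE₁ = E₁ - φ = 5.6873 - 2.33 = 3.3573 eV

For λ₂ = 440.1 nm:
E₂ = hc/λ₂ = 2.8172 eV
KE₂ = E₂ - φ = 2.8172 - 2.33 = 0.4872 eV

Ratio: KE₁/KE₂ = 3.3573/0.4872 = 6.8914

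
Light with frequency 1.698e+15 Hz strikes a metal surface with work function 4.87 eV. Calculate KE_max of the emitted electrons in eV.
2.1524 eV

Using Einstein's photoelectric equation: KE_max = hf - φ

First, calculate the photon energy:
E_photon = hf = (6.626×10⁻³⁴ J·s)(1.698e+15 Hz)
E_photon = 7.0224 eV

Then, the maximum kinetic energy:
KE_max = E_photon - φ = 7.0224 eV - 4.87 eV = 2.1524 eV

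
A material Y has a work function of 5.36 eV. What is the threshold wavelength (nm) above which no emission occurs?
231.31 nm

The threshold wavelength is when the photon energy equals the work function:
hc/λ₀ = φ

Solving for λ₀:
λ₀ = hc/φ = (6.626×10⁻³⁴ J·s)(3×10⁸ m/s) / (5.36 eV × 1.602×10⁻¹⁹ J/eV)
λ₀ = 231.31 nm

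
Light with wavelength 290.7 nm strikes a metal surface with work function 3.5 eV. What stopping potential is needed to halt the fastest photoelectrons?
0.7650 V

The stopping potential V_s satisfies: eV_s = KE_max

First, find KE_max using Einstein's equation:
E_photon = hc/λ = 4.2650 eV
KE_max = E_photon - φ = 4.2650 - 3.5 = 0.7650 eV

Since eV_s = KE_max:
V_s = KE_max/e = 0.7650 V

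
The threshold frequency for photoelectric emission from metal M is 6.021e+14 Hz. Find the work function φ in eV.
2.49 eV

At the threshold frequency, photon energy equals work function:
φ = hf₀

Calculating:
φ = (6.626×10⁻³⁴ J·s)(6.021e+14 Hz)
φ = 2.49 eV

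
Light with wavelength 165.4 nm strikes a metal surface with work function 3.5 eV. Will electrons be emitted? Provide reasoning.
Yes

For photoemission, the photon energy must exceed the work function.

Photon energy: E = hc/λ = 7.4960 eV
Work function: φ = 3.5 eV

Since E_photon (7.4960 eV) > φ (3.5 eV), photoemission WILL occur.
The threshold wavelength is λ₀ = hc/φ = 354.2 nm.
Since 165.4 nm < 354.2 nm, the light has sufficient energy.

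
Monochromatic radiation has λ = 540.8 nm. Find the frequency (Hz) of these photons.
5.5435e+14 Hz

Using the wave equation: c = fλ

Solving for frequency:
f = c/λ = (3×10⁸ m/s) / (540.8×10⁻⁹ m)
f = 5.5435e+14 Hz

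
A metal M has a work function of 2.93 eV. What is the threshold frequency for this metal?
7.0847e+14 Hz

The threshold frequency is when the photon energy equals the work function:
hf₀ = φ

Solving for f₀:
f₀ = φ/h = (2.93 eV × 1.602×10⁻¹⁹ J/eV) / (6.626×10⁻³⁴ J·s)
f₀ = 7.0847e+14 Hz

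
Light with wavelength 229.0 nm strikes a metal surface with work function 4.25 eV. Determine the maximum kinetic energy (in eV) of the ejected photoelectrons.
1.1642 eV

Using Einstein's photoelectric equation: KE_max = hf - φ = hc/λ - φ

First, calculate the photon energy:
E_photon = hc/λ = (6.626×10⁻³⁴ J·s)(3×10⁸ m/s) / (229.0×10⁻⁹ m)
E_photon = 5.4142 eV

Then, the maximum kinetic energy:
KE_max = E_photon - φ = 5.4142 eV - 4.25 eV = 1.1642 eV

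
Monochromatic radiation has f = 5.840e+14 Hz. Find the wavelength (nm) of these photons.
513.34 nm

Using the wave equation: c = fλ

Solving for wavelength:
λ = c/f = (3×10⁸ m/s) / (5.840e+14 Hz)
λ = 513.34 nm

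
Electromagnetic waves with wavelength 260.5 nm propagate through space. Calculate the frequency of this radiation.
1.1508e+15 Hz

Using the wave equation: c = fλ

Solving for frequency:
f = c/λ = (3×10⁸ m/s) / (260.5×10⁻⁹ m)
f = 1.1508e+15 Hz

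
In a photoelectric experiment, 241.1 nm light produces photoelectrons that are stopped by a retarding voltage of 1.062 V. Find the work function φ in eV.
4.08 eV

The stopping potential gives the maximum kinetic energy: KE_max = eV_s = 1.062 eV

From Einstein's photoelectric equation: KE_max = hc/λ - φ
Rearranging: φ = hc/λ - KE_max

Calculate photon energy:
E_photon = hc/λ = (6.626×10⁻³⁴ J·s)(3×10⁸ m/s) / (241.1×10⁻⁹ m) = 5.1424 eV

Therefore:
φ = 5.1424 - 1.062 = 4.08 eV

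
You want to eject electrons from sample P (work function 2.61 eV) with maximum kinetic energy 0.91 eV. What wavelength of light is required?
352.23 nm

From Einstein's equation: KE_max = hc/λ - φ

Rearranging for λ:
hc/λ = KE_max + φ
λ = hc/(KE_max + φ)

Required photon energy:
E_photon = KE_max + φ = 0.91 + 2.61 = 3.52 eV

Required wavelength:
λ = hc/E_photon = (6.626×10⁻³⁴)(3×10⁸) / (3.52 × 1.602×10⁻¹⁹)
λ = 352.23 nm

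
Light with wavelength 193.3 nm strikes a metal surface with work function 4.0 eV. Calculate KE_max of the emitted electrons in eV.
2.4141 eV

Using Einstein's photoelectric equation: KE_max = hf - φ = hc/λ - φ

First, calculate the photon energy:
E_photon = hc/λ = (6.626×10⁻³⁴ J·s)(3×10⁸ m/s) / (193.3×10⁻⁹ m)
E_photon = 6.4141 eV

Then, the maximum kinetic energy:
KE_max = E_photon - φ = 6.4141 eV - 4.0 eV = 2.4141 eV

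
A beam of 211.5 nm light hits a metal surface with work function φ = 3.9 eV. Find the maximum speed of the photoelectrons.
8.3079e+05 m/s

First, find the maximum kinetic energy:
E_photon = hc/λ = 5.8621 eV
KE_max = E_photon - φ = 5.8621 - 3.9 = 1.9621 eV

Convert to Joules: KE_max = 1.9621 × 1.602×10⁻¹⁹ J = 3.1437e-19 J

Then use KE = ½mv² to find velocity:
v = √(2·KE/m) = √(2 × 3.1437e-19 J / 9.109e-31 kg)
v = 8.3079e+05 m/s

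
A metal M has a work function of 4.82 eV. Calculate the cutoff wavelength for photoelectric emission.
257.23 nm

The threshold wavelength is when the photon energy equals the work function:
hc/λ₀ = φ

Solving for λ₀:
λ₀ = hc/φ = (6.626×10⁻³⁴ J·s)(3×10⁸ m/s) / (4.82 eV × 1.602×10⁻¹⁹ J/eV)
λ₀ = 257.23 nm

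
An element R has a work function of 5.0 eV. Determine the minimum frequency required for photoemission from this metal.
1.2090e+15 Hz

The threshold frequency is when the photon energy equals the work function:
hf₀ = φ

Solving for f₀:
f₀ = φ/h = (5.0 eV × 1.602×10⁻¹⁹ J/eV) / (6.626×10⁻³⁴ J·s)
f₀ = 1.2090e+15 Hz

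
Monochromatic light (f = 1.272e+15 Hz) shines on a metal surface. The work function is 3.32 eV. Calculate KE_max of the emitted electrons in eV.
1.9406 eV

Using Einstein's photoelectric equation: KE_max = hf - φ

First, calculate the photon energy:
E_photon = hf = (6.626×10⁻³⁴ J·s)(1.272e+15 Hz)
E_photon = 5.2606 eV

Then, the maximum kinetic energy:
KE_max = E_photon - φ = 5.2606 eV - 3.32 eV = 1.9406 eV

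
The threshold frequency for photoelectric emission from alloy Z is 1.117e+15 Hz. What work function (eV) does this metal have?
4.62 eV

At the threshold frequency, photon energy equals work function:
φ = hf₀

Calculating:
φ = (6.626×10⁻³⁴ J·s)(1.117e+15 Hz)
φ = 4.62 eV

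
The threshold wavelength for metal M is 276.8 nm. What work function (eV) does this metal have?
4.48 eV

At the threshold wavelength, photon energy equals work function:
φ = hc/λ₀

Calculating:
φ = (6.626×10⁻³⁴ J·s)(3×10⁸ m/s) / (276.8×10⁻⁹ m)
φ = 4.48 eV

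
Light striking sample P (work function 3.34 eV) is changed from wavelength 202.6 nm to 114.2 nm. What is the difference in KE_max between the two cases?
4.7371 eV

Using Einstein's equation: KE_max = hc/λ - φ

For λ₁ = 202.6 nm:
KE₁ = hc/λ₁ - φ = 6.1197 - 3.34 = 2.7797 eV

For λ₂ = 114.2 nm:
KE₂ = hc/λ₂ - φ = 10.8568 - 3.34 = 7.5168 eV

Change in KE:
ΔKE = KE₂ - KE₁ = 7.5168 - 2.7797 = 4.7371 eV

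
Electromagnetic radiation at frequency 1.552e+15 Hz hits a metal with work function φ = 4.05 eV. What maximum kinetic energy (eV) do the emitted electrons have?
2.3686 eV

Using Einstein's photoelectric equation: KE_max = hf - φ

First, calculate the photon energy:
E_photon = hf = (6.626×10⁻³⁴ J·s)(1.552e+15 Hz)
E_photon = 6.4186 eV

Then, the maximum kinetic energy:
KE_max = E_photon - φ = 6.4186 eV - 4.05 eV = 2.3686 eV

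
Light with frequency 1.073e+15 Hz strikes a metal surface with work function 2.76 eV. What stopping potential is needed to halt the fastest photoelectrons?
1.6776 V

The stopping potential V_s satisfies: eV_s = KE_max

First, find KE_max using Einstein's equation:
E_photon = hf = (6.626×10⁻³⁴ J·s)(1.073e+15 Hz) = 4.4376 eV
KE_max = E_photon - φ = 4.4376 - 2.76 = 1.6776 eV

Since eV_s = KE_max:
V_s = KE_max/e = 1.6776 V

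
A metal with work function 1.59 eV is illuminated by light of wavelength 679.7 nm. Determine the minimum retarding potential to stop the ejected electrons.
0.2341 V

The stopping potential V_s satisfies: eV_s = KE_max

First, find KE_max using Einstein's equation:
E_photon = hc/λ = 1.8241 eV
KE_max = E_photon - φ = 1.8241 - 1.59 = 0.2341 eV

Since eV_s = KE_max:
V_s = KE_max/e = 0.2341 V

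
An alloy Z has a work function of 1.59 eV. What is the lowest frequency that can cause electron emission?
3.8446e+14 Hz

The threshold frequency is when the photon energy equals the work function:
hf₀ = φ

Solving for f₀:
f₀ = φ/h = (1.59 eV × 1.602×10⁻¹⁹ J/eV) / (6.626×10⁻³⁴ J·s)
f₀ = 3.8446e+14 Hz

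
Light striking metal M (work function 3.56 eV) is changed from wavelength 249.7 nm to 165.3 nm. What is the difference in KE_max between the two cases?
2.5352 eV

Using Einstein's equation: KE_max = hc/λ - φ

For λ₁ = 249.7 nm:
KE₁ = hc/λ₁ - φ = 4.9653 - 3.56 = 1.4053 eV

For λ₂ = 165.3 nm:
KE₂ = hc/λ₂ - φ = 7.5006 - 3.56 = 3.9406 eV

Change in KE:
ΔKE = KE₂ - KE₁ = 3.9406 - 1.4053 = 2.5352 eV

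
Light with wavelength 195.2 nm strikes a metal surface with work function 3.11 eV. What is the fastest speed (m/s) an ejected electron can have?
1.0678e+06 m/s

First, find the maximum kinetic energy:
E_photon = hc/λ = 6.3516 eV
KE_max = E_photon - φ = 6.3516 - 3.11 = 3.2416 eV

Convert to Joules: KE_max = 3.2416 × 1.602×10⁻¹⁹ J = 5.1937e-19 J

Then use KE = ½mv² to find velocity:
v = √(2·KE/m) = √(2 × 5.1937e-19 J / 9.109e-31 kg)
v = 1.0678e+06 m/s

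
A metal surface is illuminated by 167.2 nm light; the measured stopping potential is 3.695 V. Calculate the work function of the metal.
3.72 eV

The stopping potential gives the maximum kinetic energy: KE_max = eV_s = 3.695 eV

From Einstein's photoelectric equation: KE_max = hc/λ - φ
Rearranging: φ = hc/λ - KE_max

Calculate photon energy:
E_photon = hc/λ = (6.626×10⁻³⁴ J·s)(3×10⁸ m/s) / (167.2×10⁻⁹ m) = 7.4153 eV

Therefore:
φ = 7.4153 - 3.695 = 3.72 eV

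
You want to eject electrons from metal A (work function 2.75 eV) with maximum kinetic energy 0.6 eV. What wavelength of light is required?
370.10 nm

From Einstein's equation: KE_max = hc/λ - φ

Rearranging for λ:
hc/λ = KE_max + φ
λ = hc/(KE_max + φ)

Required photon energy:
E_photon = KE_max + φ = 0.6 + 2.75 = 3.35 eV

Required wavelength:
λ = hc/E_photon = (6.626×10⁻³⁴)(3×10⁸) / (3.35 × 1.602×10⁻¹⁹)
λ = 370.10 nm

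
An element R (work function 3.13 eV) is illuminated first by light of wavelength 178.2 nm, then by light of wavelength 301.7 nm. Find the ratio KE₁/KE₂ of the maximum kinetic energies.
3.9076

Using Einstein's equation: KE_max = hc/λ - φ

For λ₁ = 178.2 nm:
E₁ = hc/λ₁ = 6.9576 eV
KE₁ = E₁ - φ = 6.9576 - 3.13 = 3.8276 eV

For λ₂ = 301.7 nm:
E₂ = hc/λ₂ = 4.1095 eV
KE₂ = E₂ - φ = 4.1095 - 3.13 = 0.9795 eV

Ratio: KE₁/KE₂ = 3.8276/0.9795 = 3.9076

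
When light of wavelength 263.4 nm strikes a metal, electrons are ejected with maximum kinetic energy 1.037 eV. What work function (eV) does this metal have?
3.67 eV

From Einstein's photoelectric equation: KE_max = hf - φ = hc/λ - φ

Rearranging for φ:
φ = hc/λ - KE_max

Calculate photon energy:
E_photon = hc/λ = 4.7071 eV

Therefore:
φ = 4.7071 - 1.037 = 3.67 eV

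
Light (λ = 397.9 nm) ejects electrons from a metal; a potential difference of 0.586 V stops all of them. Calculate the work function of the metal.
2.53 eV

The stopping potential gives the maximum kinetic energy: KE_max = eV_s = 0.586 eV

From Einstein's photoelectric equation: KE_max = hc/λ - φ
Rearranging: φ = hc/λ - KE_max

Calculate photon energy:
E_photon = hc/λ = (6.626×10⁻³⁴ J·s)(3×10⁸ m/s) / (397.9×10⁻⁹ m) = 3.1160 eV

Therefore:
φ = 3.1160 - 0.586 = 2.53 eV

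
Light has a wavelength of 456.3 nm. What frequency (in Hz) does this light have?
6.5701e+14 Hz

Using the wave equation: c = fλ

Solving for frequency:
f = c/λ = (3×10⁸ m/s) / (456.3×10⁻⁹ m)
f = 6.5701e+14 Hz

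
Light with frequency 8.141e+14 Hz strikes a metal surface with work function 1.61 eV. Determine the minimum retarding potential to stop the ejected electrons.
1.7568 V

The stopping potential V_s satisfies: eV_s = KE_max

First, find KE_max using Einstein's equation:
E_photon = hf = (6.626×10⁻³⁴ J·s)(8.141e+14 Hz) = 3.3668 eV
KE_max = E_photon - φ = 3.3668 - 1.61 = 1.7568 eV

Since eV_s = KE_max:
V_s = KE_max/e = 1.7568 V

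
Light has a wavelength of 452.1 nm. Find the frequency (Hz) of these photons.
6.6311e+14 Hz

Using the wave equation: c = fλ

Solving for frequency:
f = c/λ = (3×10⁸ m/s) / (452.1×10⁻⁹ m)
f = 6.6311e+14 Hz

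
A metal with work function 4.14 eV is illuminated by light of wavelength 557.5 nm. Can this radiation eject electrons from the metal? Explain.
No

For photoemission, the photon energy must exceed the work function.

Photon energy: E = hc/λ = 2.2239 eV
Work function: φ = 4.14 eV

Since E_photon (2.2239 eV) < φ (4.14 eV), photoemission will NOT occur.
The threshold wavelength is λ₀ = hc/φ = 299.5 nm.
Since 557.5 nm > 299.5 nm, the photons lack sufficient energy.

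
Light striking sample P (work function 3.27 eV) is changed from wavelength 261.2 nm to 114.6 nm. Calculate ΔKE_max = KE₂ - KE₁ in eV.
6.0722 eV

Using Einstein's equation: KE_max = hc/λ - φ

For λ₁ = 261.2 nm:
KE₁ = hc/λ₁ - φ = 4.7467 - 3.27 = 1.4767 eV

For λ₂ = 114.6 nm:
KE₂ = hc/λ₂ - φ = 10.8189 - 3.27 = 7.5489 eV

Change in KE:
ΔKE = KE₂ - KE₁ = 7.5489 - 1.4767 = 6.0722 eV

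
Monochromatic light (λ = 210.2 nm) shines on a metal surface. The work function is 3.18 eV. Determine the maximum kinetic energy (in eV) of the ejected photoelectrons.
2.7184 eV

Using Einstein's photoelectric equation: KE_max = hf - φ = hc/λ - φ

First, calculate the photon energy:
E_photon = hc/λ = (6.626×10⁻³⁴ J·s)(3×10⁸ m/s) / (210.2×10⁻⁹ m)
E_photon = 5.8984 eV

Then, the maximum kinetic energy:
KE_max = E_photon - φ = 5.8984 eV - 3.18 eV = 2.7184 eV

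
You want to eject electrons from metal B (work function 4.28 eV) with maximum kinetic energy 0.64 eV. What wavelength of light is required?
252.00 nm

From Einstein's equation: KE_max = hc/λ - φ

Rearranging for λ:
hc/λ = KE_max + φ
λ = hc/(KE_max + φ)

Required photon energy:
E_photon = KE_max + φ = 0.64 + 4.28 = 4.92 eV

Required wavelength:
λ = hc/E_photon = (6.626×10⁻³⁴)(3×10⁸) / (4.92 × 1.602×10⁻¹⁹)
λ = 252.00 nm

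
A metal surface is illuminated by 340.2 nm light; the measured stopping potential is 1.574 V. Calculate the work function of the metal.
2.07 eV

The stopping potential gives the maximum kinetic energy: KE_max = eV_s = 1.574 eV

From Einstein's photoelectric equation: KE_max = hc/λ - φ
Rearranging: φ = hc/λ - KE_max

Calculate photon energy:
E_photon = hc/λ = (6.626×10⁻³⁴ J·s)(3×10⁸ m/s) / (340.2×10⁻⁹ m) = 3.6445 eV

Therefore:
φ = 3.6445 - 1.574 = 2.07 eV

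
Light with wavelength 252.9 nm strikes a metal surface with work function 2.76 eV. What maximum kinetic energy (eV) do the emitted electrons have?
2.1425 eV

Using Einstein's photoelectric equation: KE_max = hf - φ = hc/λ - φ

First, calculate the photon energy:
E_photon = hc/λ = (6.626×10⁻³⁴ J·s)(3×10⁸ m/s) / (252.9×10⁻⁹ m)
E_photon = 4.9025 eV

Then, the maximum kinetic energy:
KE_max = E_photon - φ = 4.9025 eV - 2.76 eV = 2.1425 eV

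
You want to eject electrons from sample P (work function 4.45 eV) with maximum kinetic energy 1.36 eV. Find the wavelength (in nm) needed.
213.40 nm

From Einstein's equation: KE_max = hc/λ - φ

Rearranging for λ:
hc/λ = KE_max + φ
λ = hc/(KE_max + φ)

Required photon energy:
E_photon = KE_max + φ = 1.36 + 4.45 = 5.81 eV

Required wavelength:
λ = hc/E_photon = (6.626×10⁻³⁴)(3×10⁸) / (5.81 × 1.602×10⁻¹⁹)
λ = 213.40 nm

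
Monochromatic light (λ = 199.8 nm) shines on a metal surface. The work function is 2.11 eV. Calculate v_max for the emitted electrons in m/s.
1.2003e+06 m/s

First, find the maximum kinetic energy:
E_photon = hc/λ = 6.2054 eV
KE_max = E_photon - φ = 6.2054 - 2.11 = 4.0954 eV

Convert to Joules: KE_max = 4.0954 × 1.602×10⁻¹⁹ J = 6.5616e-19 J

Then use KE = ½mv² to find velocity:
v = √(2·KE/m) = √(2 × 6.5616e-19 J / 9.109e-31 kg)
v = 1.2003e+06 m/s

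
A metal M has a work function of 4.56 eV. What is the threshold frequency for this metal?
1.1026e+15 Hz

The threshold frequency is when the photon energy equals the work function:
hf₀ = φ

Solving for f₀:
f₀ = φ/h = (4.56 eV × 1.602×10⁻¹⁹ J/eV) / (6.626×10⁻³⁴ J·s)
f₀ = 1.1026e+15 Hz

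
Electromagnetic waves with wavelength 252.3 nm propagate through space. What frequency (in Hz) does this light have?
1.1882e+15 Hz

Using the wave equation: c = fλ

Solving for frequency:
f = c/λ = (3×10⁸ m/s) / (252.3×10⁻⁹ m)
f = 1.1882e+15 Hz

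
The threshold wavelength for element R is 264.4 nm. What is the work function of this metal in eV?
4.69 eV

At the threshold wavelength, photon energy equals work function:
φ = hc/λ₀

Calculating:
φ = (6.626×10⁻³⁴ J·s)(3×10⁸ m/s) / (264.4×10⁻⁹ m)
φ = 4.69 eV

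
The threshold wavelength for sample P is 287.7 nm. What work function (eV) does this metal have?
4.31 eV

At the threshold wavelength, photon energy equals work function:
φ = hc/λ₀

Calculating:
φ = (6.626×10⁻³⁴ J·s)(3×10⁸ m/s) / (287.7×10⁻⁹ m)
φ = 4.31 eV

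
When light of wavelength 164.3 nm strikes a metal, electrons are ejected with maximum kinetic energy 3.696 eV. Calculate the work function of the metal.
3.85 eV

From Einstein's photoelectric equation: KE_max = hf - φ = hc/λ - φ

Rearranging for φ:
φ = hc/λ - KE_max

Calculate photon energy:
E_photon = hc/λ = 7.5462 eV

Therefore:
φ = 7.5462 - 3.696 = 3.85 eV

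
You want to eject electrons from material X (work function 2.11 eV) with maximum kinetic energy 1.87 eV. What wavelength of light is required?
311.52 nm

From Einstein's equation: KE_max = hc/λ - φ

Rearranging for λ:
hc/λ = KE_max + φ
λ = hc/(KE_max + φ)

Required photon energy:
E_photon = KE_max + φ = 1.87 + 2.11 = 3.98 eV

Required wavelength:
λ = hc/E_photon = (6.626×10⁻³⁴)(3×10⁸) / (3.98 × 1.602×10⁻¹⁹)
λ = 311.52 nm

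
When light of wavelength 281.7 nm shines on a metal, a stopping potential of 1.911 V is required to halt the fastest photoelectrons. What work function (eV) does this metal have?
2.49 eV

The stopping potential gives the maximum kinetic energy: KE_max = eV_s = 1.911 eV

From Einstein's photoelectric equation: KE_max = hc/λ - φ
Rearranging: φ = hc/λ - KE_max

Calculate photon energy:
E_photon = hc/λ = (6.626×10⁻³⁴ J·s)(3×10⁸ m/s) / (281.7×10⁻⁹ m) = 4.4013 eV

Therefore:
φ = 4.4013 - 1.911 = 2.49 eV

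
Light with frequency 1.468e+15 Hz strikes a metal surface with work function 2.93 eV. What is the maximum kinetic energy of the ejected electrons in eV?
3.1412 eV

Using Einstein's photoelectric equation: KE_max = hf - φ

First, calculate the photon energy:
E_photon = hf = (6.626×10⁻³⁴ J·s)(1.468e+15 Hz)
E_photon = 6.0712 eV

Then, the maximum kinetic energy:
KE_max = E_photon - φ = 6.0712 eV - 2.93 eV = 3.1412 eV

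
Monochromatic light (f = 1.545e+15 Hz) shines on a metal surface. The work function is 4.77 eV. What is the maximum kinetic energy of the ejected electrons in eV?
1.6196 eV

Using Einstein's photoelectric equation: KE_max = hf - φ

First, calculate the photon energy:
E_photon = hf = (6.626×10⁻³⁴ J·s)(1.545e+15 Hz)
E_photon = 6.3896 eV

Then, the maximum kinetic energy:
KE_max = E_photon - φ = 6.3896 eV - 4.77 eV = 1.6196 eV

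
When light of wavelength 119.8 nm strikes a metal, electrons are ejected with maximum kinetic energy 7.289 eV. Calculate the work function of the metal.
3.06 eV

From Einstein's photoelectric equation: KE_max = hf - φ = hc/λ - φ

Rearranging for φ:
φ = hc/λ - KE_max

Calculate photon energy:
E_photon = hc/λ = 10.3493 eV

Therefore:
φ = 10.3493 - 7.289 = 3.06 eV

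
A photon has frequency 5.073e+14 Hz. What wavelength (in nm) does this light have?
590.96 nm

Using the wave equation: c = fλ

Solving for wavelength:
λ = c/f = (3×10⁸ m/s) / (5.073e+14 Hz)
λ = 590.96 nm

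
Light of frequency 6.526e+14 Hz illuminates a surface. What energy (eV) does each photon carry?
2.6989 eV

Using E = hf:

E = hf = (6.626×10⁻³⁴ J·s)(6.526e+14 Hz)
E = 2.6989 eV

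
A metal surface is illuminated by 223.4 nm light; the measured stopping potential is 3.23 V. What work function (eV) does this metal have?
2.32 eV

The stopping potential gives the maximum kinetic energy: KE_max = eV_s = 3.23 eV

From Einstein's photoelectric equation: KE_max = hc/λ - φ
Rearranging: φ = hc/λ - KE_max

Calculate photon energy:
E_photon = hc/λ = (6.626×10⁻³⁴ J·s)(3×10⁸ m/s) / (223.4×10⁻⁹ m) = 5.5499 eV

Therefore:
φ = 5.5499 - 3.23 = 2.32 eV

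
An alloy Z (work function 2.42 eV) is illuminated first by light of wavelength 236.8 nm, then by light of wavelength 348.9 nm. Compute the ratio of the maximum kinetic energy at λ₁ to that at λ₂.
2.4840

Using Einstein's equation: KE_max = hc/λ - φ

For λ₁ = 236.8 nm:
E₁ = hc/λ₁ = 5.2358 eV
KE₁ = E₁ - φ = 5.2358 - 2.42 = 2.8158 eV

For λ₂ = 348.9 nm:
E₂ = hc/λ₂ = 3.5536 eV
KE₂ = E₂ - φ = 3.5536 - 2.42 = 1.1336 eV

Ratio: KE₁/KE₂ = 2.8158/1.1336 = 2.4840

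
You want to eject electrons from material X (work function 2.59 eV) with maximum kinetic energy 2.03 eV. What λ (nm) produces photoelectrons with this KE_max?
268.36 nm

From Einstein's equation: KE_max = hc/λ - φ

Rearranging for λ:
hc/λ = KE_max + φ
λ = hc/(KE_max + φ)

Required photon energy:
E_photon = KE_max + φ = 2.03 + 2.59 = 4.62 eV

Required wavelength:
λ = hc/E_photon = (6.626×10⁻³⁴)(3×10⁸) / (4.62 × 1.602×10⁻¹⁹)
λ = 268.36 nm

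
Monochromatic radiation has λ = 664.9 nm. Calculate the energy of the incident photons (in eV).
1.8647 eV

Using E = hf = hc/λ:

E = hc/λ = (6.626×10⁻³⁴ J·s)(3×10⁸ m/s) / (664.9×10⁻⁹ m)
E = 1.8647 eV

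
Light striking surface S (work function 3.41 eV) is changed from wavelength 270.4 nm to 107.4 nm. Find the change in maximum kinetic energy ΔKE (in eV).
6.9589 eV

Using Einstein's equation: KE_max = hc/λ - φ

For λ₁ = 270.4 nm:
KE₁ = hc/λ₁ - φ = 4.5852 - 3.41 = 1.1752 eV

For λ₂ = 107.4 nm:
KE₂ = hc/λ₂ - φ = 11.5442 - 3.41 = 8.1342 eV

Change in KE:
ΔKE = KE₂ - KE₁ = 8.1342 - 1.1752 = 6.9589 eV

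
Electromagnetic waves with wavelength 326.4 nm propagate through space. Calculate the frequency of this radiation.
9.1848e+14 Hz

Using the wave equation: c = fλ

Solving for frequency:
f = c/λ = (3×10⁸ m/s) / (326.4×10⁻⁹ m)
f = 9.1848e+14 Hz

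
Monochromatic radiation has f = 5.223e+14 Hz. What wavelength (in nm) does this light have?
573.99 nm

Using the wave equation: c = fλ

Solving for wavelength:
λ = c/f = (3×10⁸ m/s) / (5.223e+14 Hz)
λ = 573.99 nm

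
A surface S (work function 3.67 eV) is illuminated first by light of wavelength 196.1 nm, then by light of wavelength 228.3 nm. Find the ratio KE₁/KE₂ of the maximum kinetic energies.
1.5065

Using Einstein's equation: KE_max = hc/λ - φ

For λ₁ = 196.1 nm:
E₁ = hc/λ₁ = 6.3225 eV
KE₁ = E₁ - φ = 6.3225 - 3.67 = 2.6525 eV

For λ₂ = 228.3 nm:
E₂ = hc/λ₂ = 5.4308 eV
KE₂ = E₂ - φ = 5.4308 - 3.67 = 1.7608 eV

Ratio: KE₁/KE₂ = 2.6525/1.7608 = 1.5065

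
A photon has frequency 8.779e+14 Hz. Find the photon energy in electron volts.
3.6307 eV

Using E = hf:

E = hf = (6.626×10⁻³⁴ J·s)(8.779e+14 Hz)
E = 3.6307 eV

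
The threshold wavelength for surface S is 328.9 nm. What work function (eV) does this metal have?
3.77 eV

At the threshold wavelength, photon energy equals work function:
φ = hc/λ₀

Calculating:
φ = (6.626×10⁻³⁴ J·s)(3×10⁸ m/s) / (328.9×10⁻⁹ m)
φ = 3.77 eV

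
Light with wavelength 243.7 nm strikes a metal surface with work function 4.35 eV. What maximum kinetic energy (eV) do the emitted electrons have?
0.7376 eV

Using Einstein's photoelectric equation: KE_max = hf - φ = hc/λ - φ

First, calculate the photon energy:
E_photon = hc/λ = (6.626×10⁻³⁴ J·s)(3×10⁸ m/s) / (243.7×10⁻⁹ m)
E_photon = 5.0876 eV

Then, the maximum kinetic energy:
KE_max = E_photon - φ = 5.0876 eV - 4.35 eV = 0.7376 eV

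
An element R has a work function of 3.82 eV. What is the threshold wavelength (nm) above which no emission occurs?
324.57 nm

The threshold wavelength is when the photon energy equals the work function:
hc/λ₀ = φ

Solving for λ₀:
λ₀ = hc/φ = (6.626×10⁻³⁴ J·s)(3×10⁸ m/s) / (3.82 eV × 1.602×10⁻¹⁹ J/eV)
λ₀ = 324.57 nm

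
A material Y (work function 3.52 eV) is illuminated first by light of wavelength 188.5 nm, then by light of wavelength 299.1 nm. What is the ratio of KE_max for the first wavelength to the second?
4.8900

Using Einstein's equation: KE_max = hc/λ - φ

For λ₁ = 188.5 nm:
E₁ = hc/λ₁ = 6.5774 eV
KE₁ = E₁ - φ = 6.5774 - 3.52 = 3.0574 eV

For λ₂ = 299.1 nm:
E₂ = hc/λ₂ = 4.1452 eV
KE₂ = E₂ - φ = 4.1452 - 3.52 = 0.6252 eV

Ratio: KE₁/KE₂ = 3.0574/0.6252 = 4.8900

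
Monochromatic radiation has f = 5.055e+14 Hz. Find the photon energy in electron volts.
2.0906 eV

Using E = hf:

E = hf = (6.626×10⁻³⁴ J·s)(5.055e+14 Hz)
E = 2.0906 eV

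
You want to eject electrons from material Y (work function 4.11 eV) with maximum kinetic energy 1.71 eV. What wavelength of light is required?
213.03 nm

From Einstein's equation: KE_max = hc/λ - φ

Rearranging for λ:
hc/λ = KE_max + φ
λ = hc/(KE_max + φ)

Required photon energy:
E_photon = KE_max + φ = 1.71 + 4.11 = 5.82 eV

Required wavelength:
λ = hc/E_photon = (6.626×10⁻³⁴)(3×10⁸) / (5.82 × 1.602×10⁻¹⁹)
λ = 213.03 nm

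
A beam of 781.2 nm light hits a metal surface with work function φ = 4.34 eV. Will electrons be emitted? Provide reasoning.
No

For photoemission, the photon energy must exceed the work function.

Photon energy: E = hc/λ = 1.5871 eV
Work function: φ = 4.34 eV

Since E_photon (1.5871 eV) < φ (4.34 eV), photoemission will NOT occur.
The threshold wavelength is λ₀ = hc/φ = 285.7 nm.
Since 781.2 nm > 285.7 nm, the photons lack sufficient energy.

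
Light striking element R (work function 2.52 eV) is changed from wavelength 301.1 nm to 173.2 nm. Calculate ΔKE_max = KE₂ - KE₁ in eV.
3.0407 eV

Using Einstein's equation: KE_max = hc/λ - φ

For λ₁ = 301.1 nm:
KE₁ = hc/λ₁ - φ = 4.1177 - 2.52 = 1.5977 eV

For λ₂ = 173.2 nm:
KE₂ = hc/λ₂ - φ = 7.1584 - 2.52 = 4.6384 eV

Change in KE:
ΔKE = KE₂ - KE₁ = 4.6384 - 1.5977 = 3.0407 eV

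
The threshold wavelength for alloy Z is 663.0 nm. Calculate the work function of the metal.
1.87 eV

At the threshold wavelength, photon energy equals work function:
φ = hc/λ₀

Calculating:
φ = (6.626×10⁻³⁴ J·s)(3×10⁸ m/s) / (663.0×10⁻⁹ m)
φ = 1.87 eV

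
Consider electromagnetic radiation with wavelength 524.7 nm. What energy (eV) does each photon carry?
2.3630 eV

Using E = hf = hc/λ:

E = hc/λ = (6.626×10⁻³⁴ J·s)(3×10⁸ m/s) / (524.7×10⁻⁹ m)
E = 2.3630 eV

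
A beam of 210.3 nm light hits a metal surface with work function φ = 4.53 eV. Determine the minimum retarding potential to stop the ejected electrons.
1.3656 V

The stopping potential V_s satisfies: eV_s = KE_max

First, find KE_max using Einstein's equation:
E_photon = hc/λ = 5.8956 eV
KE_max = E_photon - φ = 5.8956 - 4.53 = 1.3656 eV

Since eV_s = KE_max:
V_s = KE_max/e = 1.3656 V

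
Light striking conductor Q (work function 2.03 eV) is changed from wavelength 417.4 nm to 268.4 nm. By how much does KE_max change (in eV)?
1.6490 eV

Using Einstein's equation: KE_max = hc/λ - φ

For λ₁ = 417.4 nm:
KE₁ = hc/λ₁ - φ = 2.9704 - 2.03 = 0.9404 eV

For λ₂ = 268.4 nm:
KE₂ = hc/λ₂ - φ = 4.6194 - 2.03 = 2.5894 eV

Change in KE:
ΔKE = KE₂ - KE₁ = 2.5894 - 0.9404 = 1.6490 eV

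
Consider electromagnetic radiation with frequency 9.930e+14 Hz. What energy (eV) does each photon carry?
4.1067 eV

Using E = hf:

E = hf = (6.626×10⁻³⁴ J·s)(9.930e+14 Hz)
E = 4.1067 eV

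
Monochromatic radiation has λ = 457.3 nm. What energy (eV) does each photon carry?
2.7112 eV

Using E = hf = hc/λ:

E = hc/λ = (6.626×10⁻³⁴ J·s)(3×10⁸ m/s) / (457.3×10⁻⁹ m)
E = 2.7112 eV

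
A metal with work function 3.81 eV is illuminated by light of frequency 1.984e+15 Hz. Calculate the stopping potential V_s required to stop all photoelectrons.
4.3952 V

The stopping potential V_s satisfies: eV_s = KE_max

First, find KE_max using Einstein's equation:
E_photon = hf = (6.626×10⁻³⁴ J·s)(1.984e+15 Hz) = 8.2052 eV
KE_max = E_photon - φ = 8.2052 - 3.81 = 4.3952 eV

Since eV_s = KE_max:
V_s = KE_max/e = 4.3952 V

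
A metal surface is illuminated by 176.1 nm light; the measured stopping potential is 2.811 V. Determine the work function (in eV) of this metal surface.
4.23 eV

The stopping potential gives the maximum kinetic energy: KE_max = eV_s = 2.811 eV

From Einstein's photoelectric equation: KE_max = hc/λ - φ
Rearranging: φ = hc/λ - KE_max

Calculate photon energy:
E_photon = hc/λ = (6.626×10⁻³⁴ J·s)(3×10⁸ m/s) / (176.1×10⁻⁹ m) = 7.0406 eV

Therefore:
φ = 7.0406 - 2.811 = 4.23 eV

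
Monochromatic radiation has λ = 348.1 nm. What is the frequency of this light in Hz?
8.6123e+14 Hz

Using the wave equation: c = fλ

Solving for frequency:
f = c/λ = (3×10⁸ m/s) / (348.1×10⁻⁹ m)
f = 8.6123e+14 Hz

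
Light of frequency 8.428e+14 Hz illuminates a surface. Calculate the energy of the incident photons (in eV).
3.4855 eV

Using E = hf:

E = hf = (6.626×10⁻³⁴ J·s)(8.428e+14 Hz)
E = 3.4855 eV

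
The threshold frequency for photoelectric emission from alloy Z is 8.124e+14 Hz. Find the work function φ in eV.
3.36 eV

At the threshold frequency, photon energy equals work function:
φ = hf₀

Calculating:
φ = (6.626×10⁻³⁴ J·s)(8.124e+14 Hz)
φ = 3.36 eV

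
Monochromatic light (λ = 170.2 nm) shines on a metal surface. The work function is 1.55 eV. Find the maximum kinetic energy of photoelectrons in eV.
5.7346 eV

Using Einstein's photoelectric equation: KE_max = hf - φ = hc/λ - φ

First, calculate the photon energy:
E_photon = hc/λ = (6.626×10⁻³⁴ J·s)(3×10⁸ m/s) / (170.2×10⁻⁹ m)
E_photon = 7.2846 eV

Then, the maximum kinetic energy:
KE_max = E_photon - φ = 7.2846 eV - 1.55 eV = 5.7346 eV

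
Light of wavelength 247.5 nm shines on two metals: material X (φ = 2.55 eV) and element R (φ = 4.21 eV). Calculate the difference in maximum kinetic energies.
1.6600 eV

Using KE_max = hc/λ - φ for each metal:

Photon energy: E = hc/λ = 5.0095 eV

For material X (φ₁ = 2.55 eV):
KE₁ = E - φ₁ = 5.0095 - 2.55 = 2.4595 eV

For element R (φ₂ = 4.21 eV):
KE₂ = E - φ₂ = 5.0095 - 4.21 = 0.7995 eV

Difference:
ΔKE = KE₁ - KE₂ = 2.4595 - 0.7995 = 1.6600 eV

Note: The difference equals the difference in work functions: 4.21 - 2.55 = 1.66 eV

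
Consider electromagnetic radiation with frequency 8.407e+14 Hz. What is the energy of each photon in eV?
3.4769 eV

Using E = hf:

E = hf = (6.626×10⁻³⁴ J·s)(8.407e+14 Hz)
E = 3.4769 eV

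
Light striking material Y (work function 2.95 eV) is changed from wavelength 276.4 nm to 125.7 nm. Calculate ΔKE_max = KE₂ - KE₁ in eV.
5.3778 eV

Using Einstein's equation: KE_max = hc/λ - φ

For λ₁ = 276.4 nm:
KE₁ = hc/λ₁ - φ = 4.4857 - 2.95 = 1.5357 eV

For λ₂ = 125.7 nm:
KE₂ = hc/λ₂ - φ = 9.8635 - 2.95 = 6.9135 eV

Change in KE:
ΔKE = KE₂ - KE₁ = 6.9135 - 1.5357 = 5.3778 eV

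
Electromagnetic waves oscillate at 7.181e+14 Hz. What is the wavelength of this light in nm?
417.48 nm

Using the wave equation: c = fλ

Solving for wavelength:
λ = c/f = (3×10⁸ m/s) / (7.181e+14 Hz)
λ = 417.48 nm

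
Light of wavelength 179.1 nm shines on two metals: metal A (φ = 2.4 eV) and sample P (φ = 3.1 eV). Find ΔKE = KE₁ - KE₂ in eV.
0.7000 eV

Using KE_max = hc/λ - φ for each metal:

Photon energy: E = hc/λ = 6.9226 eV

For metal A (φ₁ = 2.4 eV):
KE₁ = E - φ₁ = 6.9226 - 2.4 = 4.5226 eV

For sample P (φ₂ = 3.1 eV):
KE₂ = E - φ₂ = 6.9226 - 3.1 = 3.8226 eV

Difference:
ΔKE = KE₁ - KE₂ = 4.5226 - 3.8226 = 0.7000 eV

Note: The difference equals the difference in work functions: 3.1 - 2.4 = 0.70 eV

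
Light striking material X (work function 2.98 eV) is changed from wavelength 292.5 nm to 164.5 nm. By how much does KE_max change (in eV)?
3.2983 eV

Using Einstein's equation: KE_max = hc/λ - φ

For λ₁ = 292.5 nm:
KE₁ = hc/λ₁ - φ = 4.2388 - 2.98 = 1.2588 eV

For λ₂ = 164.5 nm:
KE₂ = hc/λ₂ - φ = 7.5370 - 2.98 = 4.5570 eV

Change in KE:
ΔKE = KE₂ - KE₁ = 4.5570 - 1.2588 = 3.2983 eV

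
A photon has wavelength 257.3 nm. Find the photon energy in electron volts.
4.8187 eV

Using E = hf = hc/λ:

E = hc/λ = (6.626×10⁻³⁴ J·s)(3×10⁸ m/s) / (257.3×10⁻⁹ m)
E = 4.8187 eV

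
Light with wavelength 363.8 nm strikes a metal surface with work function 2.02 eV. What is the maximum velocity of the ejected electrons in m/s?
6.9876e+05 m/s

First, find the maximum kinetic energy:
E_photon = hc/λ = 3.4080 eV
KE_max = E_photon - φ = 3.4080 - 2.02 = 1.3880 eV

Convert to Joules: KE_max = 1.3880 × 1.602×10⁻¹⁹ J = 2.2239e-19 J

Then use KE = ½mv² to find velocity:
v = √(2·KE/m) = √(2 × 2.2239e-19 J / 9.109e-31 kg)
v = 6.9876e+05 m/s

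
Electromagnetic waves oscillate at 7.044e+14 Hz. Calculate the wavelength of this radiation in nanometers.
425.60 nm

Using the wave equation: c = fλ

Solving for wavelength:
λ = c/f = (3×10⁸ m/s) / (7.044e+14 Hz)
λ = 425.60 nm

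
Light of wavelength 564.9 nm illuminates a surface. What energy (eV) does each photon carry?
2.1948 eV

Using E = hf = hc/λ:

E = hc/λ = (6.626×10⁻³⁴ J·s)(3×10⁸ m/s) / (564.9×10⁻⁹ m)
E = 2.1948 eV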